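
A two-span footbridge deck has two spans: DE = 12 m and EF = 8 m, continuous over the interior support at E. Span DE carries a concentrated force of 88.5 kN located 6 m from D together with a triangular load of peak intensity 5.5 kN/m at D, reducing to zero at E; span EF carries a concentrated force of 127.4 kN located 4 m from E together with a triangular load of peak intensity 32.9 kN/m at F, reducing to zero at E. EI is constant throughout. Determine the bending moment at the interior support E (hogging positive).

Release continuity at E by inserting a hinge; the redundant is the internal moment M_E. The primary structure is two simply-supported spans DE and EF.
End slopes at the hinge E, treating each span as simply supported:
  span DE: point load 88.5 at a = 6: Pab(L + a)/(6LEI) = 796.5/EI
  span DE: triangular load, peak 5.5: 7w₀L³/(360EI) = 184.8/EI
  span EF: point load 127.4 at a = 4: Pab(L + b)/(6LEI) = 509.6/EI
  span EF: triangular load, peak 32.9: 7w₀L³/(360EI) = 327.5/EI
  relative rotation θ_0 = (981.3 + 837.1)/EI = 1818/EI
A unit hogging moment at E produces rotation L₁/(3EI) + L₂/(3EI) = 6.667/EI.
Slope continuity at E: θ_0 = M_E·6.667/EI, so M_E = 1818/6.667 = 272.8 kN·m (hogging).

M_E = 272.8 kN·m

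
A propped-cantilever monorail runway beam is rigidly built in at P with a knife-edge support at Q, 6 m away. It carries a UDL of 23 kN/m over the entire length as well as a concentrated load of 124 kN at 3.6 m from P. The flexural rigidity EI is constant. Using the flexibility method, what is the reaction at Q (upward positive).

R_Q = 105.3 kN

Release the roller at Q. Primary structure: cantilever fixed at P.
Primary-structure tip deflection at Q by superposition:
  UDL 23: wL⁴/(8EI) = 3726/EI
  point load 124 at a = 3.6: Pa²(3L − a)/(6EI) = 3857/EI
  δ_0 = 7583/EI
Tip deflection under a unit load at Q: L³/(3EI) = 72/EI.
Compatibility at Q: δ_0 − R_Q·δ_{QQ} = 0, so R_Q = 7583/72 = 105.3 kN.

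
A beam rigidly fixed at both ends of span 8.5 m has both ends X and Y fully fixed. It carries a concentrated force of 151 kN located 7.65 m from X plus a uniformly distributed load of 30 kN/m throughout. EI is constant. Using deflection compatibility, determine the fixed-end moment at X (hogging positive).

M_X = 192.2 kN·m

Release both end moments; the primary structure is a simply-supported span XY with redundants M_X and M_Y.
End rotations of the released simple span under the applied load (×1/EI):
  at X: point load 151 at a = 7.65: Pab(L + b)/(6LEI) = 180/EI
  at Y: point load 151 at a = 7.65: Pab(L + a)/(6LEI) = 310.9/EI
  at X: UDL 30: wL³/(24EI) = 767.7/EI
  at Y: UDL 30: wL³/(24EI) = 767.7/EI
  θ_X0 = 947.7/EI,  θ_Y0 = 1079/EI
Flexibility coefficients: a unit moment at one end gives L/(3EI) there and L/(6EI) at the far end, so f₁₁ = f₂₂ = 2.833/EI and f₁₂ = f₂₁ = 1.417/EI.
Compatibility — zero rotation at each built-in end:
  2.833 M_X + 1.417 M_Y = 947.7
  1.417 M_X + 2.833 M_Y = 1079
Solving the pair gives M_X = 192.2 kN·m and M_Y = 284.6 kN·m (hogging).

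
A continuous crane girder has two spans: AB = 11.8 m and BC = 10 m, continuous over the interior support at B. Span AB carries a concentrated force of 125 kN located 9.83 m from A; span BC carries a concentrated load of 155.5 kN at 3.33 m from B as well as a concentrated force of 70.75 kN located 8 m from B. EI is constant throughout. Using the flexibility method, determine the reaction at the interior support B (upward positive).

R_B = 271 kN

Insert a hinge at B; M_B is the redundant, and each span becomes simply supported.
Rotations at B on the released spans (each span's end-slope, ×1/EI):
  span AB: point load 125 at a = 9.83: Pab(L + a)/(6LEI) = 739.5/EI
  span BC: point load 155.5 at a = 3.33: Pab(L + b)/(6LEI) = 959.6/EI
  span BC: point load 70.75 at a = 8: Pab(L + b)/(6LEI) = 226.4/EI
  relative rotation θ_0 = (739.5 + 1186)/EI = 1926/EI
A unit hogging moment at B produces rotation L₁/(3EI) + L₂/(3EI) = 7.267/EI.
Compatibility: M_B·(L₁+L₂)/(3EI) = θ_0, giving M_B = 265 kN·m (hogging).
Span AB, ΣM about A with M_B applied at B: R_B^{AB}·11.8 = 1229 + 265, so R_B^{AB} = 126.6 kN and R_A = 125 − 126.6 = -1.587 kN.
Span BC, ΣM about C: R_B^{BC}·10 = 1179 + 265, so R_B^{BC} = 144.4 kN and R_C = 226.2 − 144.4 = 81.88 kN.
R_B = 126.6 + 144.4 = 271 kN.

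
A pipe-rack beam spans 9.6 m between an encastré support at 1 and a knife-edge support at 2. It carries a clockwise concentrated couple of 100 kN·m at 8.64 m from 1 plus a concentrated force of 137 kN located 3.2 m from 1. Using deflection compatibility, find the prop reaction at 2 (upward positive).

R_2 = 35.77 kN

Take the reaction at 2 as the redundant and release it; the primary structure is a cantilever fixed at 1.
Downward deflection at the released point 2 due to the loads:
  clockwise couple 100 at a = 8.64: M₀a(2L − a)/(2EI) = 4562/EI
  point load 137 at a = 3.2: Pa²(3L − a)/(6EI) = 5986/EI
  δ_0 = 10548/EI
Tip deflection under a unit load at 2: L³/(3EI) = 294.9/EI.
The prop prevents deflection at 2: R_2 = δ_0/δ_{22} = 10548/294.9 = 35.77 kN.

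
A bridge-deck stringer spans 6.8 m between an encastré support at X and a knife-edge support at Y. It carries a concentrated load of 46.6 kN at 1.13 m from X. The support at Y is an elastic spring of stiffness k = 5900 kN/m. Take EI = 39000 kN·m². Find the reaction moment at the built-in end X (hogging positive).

M_X = 40.99 kN·m

Release the roller at Y. Primary structure: cantilever fixed at X.
Primary-structure tip deflection at Y by superposition:
  point load 46.6 at a = 1.13: Pa²(3L − a)/(6EI) = 191.1/EI
Tip deflection under a unit load at Y: L³/(3EI) = 104.8/EI.
With EI = 39000 kN·m²: δ_0 = 0.0049 m and δ_{YY} = 0.002687 m/kN.
Compatibility — the spring shortens by R_Y/k under the reaction it provides: δ_0 − R_Y·δ_{YY} = R_Y/k. With 1/k = 0.000169 m/kN, R_Y = δ_0 / (δ_{YY} + 1/k) = 0.0049 / (0.002687 + 0.000169) = 1.715 kN.
Moment equilibrium about X: M_X = Σ(load moments about X) − R_Y·L = 52.66 − 1.715×6.8 = 40.99 kN·m.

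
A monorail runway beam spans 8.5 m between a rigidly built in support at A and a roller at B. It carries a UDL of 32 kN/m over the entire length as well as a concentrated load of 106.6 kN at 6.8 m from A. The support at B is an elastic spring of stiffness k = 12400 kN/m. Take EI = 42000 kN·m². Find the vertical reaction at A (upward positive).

Take the reaction at B as the redundant and release it; the primary structure is a cantilever fixed at A.
Free-end deflection of the primary structure under the applied loading (downward +):
  UDL 32: wL⁴/(8EI) = 20880/EI
  point load 106.6 at a = 6.8: Pa²(3L − a)/(6EI) = 15363/EI
  δ_0 = 36243/EI
Flexibility coefficient — unit upward force at B: δ_{BB} = L³/(3EI) = 204.7/EI.
With EI = 42000 kN·m²: δ_0 = 0.86293 m and δ_{BB} = 0.004874 m/kN.
Compatibility — the spring shortens by R_B/k under the reaction it provides: δ_0 − R_B·δ_{BB} = R_B/k. With 1/k = 0.000081 m/kN, R_B = δ_0 / (δ_{BB} + 1/k) = 0.86293 / (0.004874 + 0.000081) = 174.2 kN.
Vertical equilibrium: R_A = ΣP − R_B = 378.6 − 174.2 = 204.4 kN.

R_A = 204.4 kN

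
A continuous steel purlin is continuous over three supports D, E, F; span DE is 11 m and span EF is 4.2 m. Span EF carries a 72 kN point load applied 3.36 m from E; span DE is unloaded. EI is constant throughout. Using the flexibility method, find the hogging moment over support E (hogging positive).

M_E = 8.022 kN·m

Take M_E as the redundant. Released structure: two simple spans DE and EF with a hinge at E.
Rotations at E on the released spans (each span's end-slope, ×1/EI):
  span EF: point load 72 at a = 3.36: Pab(L + b)/(6LEI) = 40.64/EI
  relative rotation θ_0 = (0 + 40.64)/EI = 40.64/EI
A unit hogging moment at E produces rotation L₁/(3EI) + L₂/(3EI) = 5.067/EI.
Compatibility: M_E·(L₁+L₂)/(3EI) = θ_0, giving M_E = 8.022 kN·m (hogging).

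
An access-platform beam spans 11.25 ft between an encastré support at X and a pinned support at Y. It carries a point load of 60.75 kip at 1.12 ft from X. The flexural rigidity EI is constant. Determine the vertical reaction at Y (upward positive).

R_Y = 0.8732 kip

Release the roller at Y. Primary structure: cantilever fixed at X.
Free-end deflection of the primary structure under the applied loading (downward +):
  point load 60.75 at a = 1.12: Pa²(3L − a)/(6EI) = 414.4/EI
Flexibility coefficient — unit upward force at Y: δ_{YY} = L³/(3EI) = 474.6/EI.
Compatibility at Y: δ_0 − R_Y·δ_{YY} = 0, so R_Y = 414.4/474.6 = 0.8732 kip.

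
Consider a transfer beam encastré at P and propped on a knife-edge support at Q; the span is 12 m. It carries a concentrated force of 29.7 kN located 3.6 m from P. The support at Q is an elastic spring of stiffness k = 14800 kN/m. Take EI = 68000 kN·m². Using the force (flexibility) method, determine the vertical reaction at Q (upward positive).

R_Q = 3.58 kN

Choose R_Q as the redundant. The primary structure is the cantilever fixed at P.
Free-end deflection of the primary structure under the applied loading (downward +):
  point load 29.7 at a = 3.6: Pa²(3L − a)/(6EI) = 2079/EI
Tip deflection under a unit load at Q: L³/(3EI) = 576/EI.
With EI = 68000 kN·m²: δ_0 = 0.030567 m and δ_{QQ} = 0.008471 m/kN.
Compatibility — the spring shortens by R_Q/k under the reaction it provides: δ_0 − R_Q·δ_{QQ} = R_Q/k. With 1/k = 0.000068 m/kN, R_Q = δ_0 / (δ_{QQ} + 1/k) = 0.030567 / (0.008471 + 0.000068) = 3.58 kN.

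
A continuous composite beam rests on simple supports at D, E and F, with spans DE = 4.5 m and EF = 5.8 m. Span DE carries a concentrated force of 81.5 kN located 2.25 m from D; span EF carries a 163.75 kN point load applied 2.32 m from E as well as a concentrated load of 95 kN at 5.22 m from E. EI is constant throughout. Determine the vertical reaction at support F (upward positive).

Release continuity at E by inserting a hinge; the redundant is the internal moment M_E. The primary structure is two simply-supported spans DE and EF.
Discontinuity in slope at E on the released structure — sum the simple-span end rotations:
  span DE: point load 81.5 at a = 2.25: Pab(L + a)/(6LEI) = 103.1/EI
  span EF: point load 163.75 at a = 2.32: Pab(L + b)/(6LEI) = 352.5/EI
  span EF: point load 95 at a = 5.22: Pab(L + b)/(6LEI) = 52.73/EI
  relative rotation θ_0 = (103.1 + 405.3)/EI = 508.4/EI
A unit hogging moment at E produces rotation L₁/(3EI) + L₂/(3EI) = 3.433/EI.
Compatibility: M_E·(L₁+L₂)/(3EI) = θ_0, giving M_E = 148.1 kN·m (hogging).
Span EF, ΣM about F: R_E^{EF}·5.8 = 625 + 148.1, so R_E^{EF} = 133.3 kN and R_F = 258.8 − 133.3 = 125.5 kN.

R_F = 125.5 kN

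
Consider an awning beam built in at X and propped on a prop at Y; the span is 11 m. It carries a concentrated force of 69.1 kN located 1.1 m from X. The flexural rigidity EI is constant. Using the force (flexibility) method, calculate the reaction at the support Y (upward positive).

Take the reaction at Y as the redundant and release it; the primary structure is a cantilever fixed at X.
Deflection at Y on the released cantilever, summing each load's contribution:
  point load 69.1 at a = 1.1: Pa²(3L − a)/(6EI) = 444.5/EI
Flexibility coefficient — unit upward force at Y: δ_{YY} = L³/(3EI) = 443.7/EI.
Compatibility at Y: δ_0 − R_Y·δ_{YY} = 0, so R_Y = 444.5/443.7 = 1.002 kN.

R_Y = 1.002 kN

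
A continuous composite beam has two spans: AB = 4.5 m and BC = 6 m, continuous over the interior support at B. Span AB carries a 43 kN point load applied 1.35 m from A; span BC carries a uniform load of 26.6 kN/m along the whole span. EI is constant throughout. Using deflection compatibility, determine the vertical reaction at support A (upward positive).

Release continuity at B by inserting a hinge; the redundant is the internal moment M_B. The primary structure is two simply-supported spans AB and BC.
Discontinuity in slope at B on the released structure — sum the simple-span end rotations:
  span AB: point load 43 at a = 1.35: Pab(L + a)/(6LEI) = 39.62/EI
  span BC: UDL 26.6: wL³/(24EI) = 239.4/EI
  relative rotation θ_0 = (39.62 + 239.4)/EI = 279/EI
A unit hogging moment at B produces rotation L₁/(3EI) + L₂/(3EI) = 3.5/EI.
Slope continuity at B: θ_0 = M_B·3.5/EI, so M_B = 279/3.5 = 79.72 kN·m (hogging).
Span AB, ΣM about A with M_B applied at B: R_B^{AB}·4.5 = 58.05 + 79.72, so R_B^{AB} = 30.62 kN and R_A = 43 − 30.62 = 12.38 kN.

R_A = 12.38 kN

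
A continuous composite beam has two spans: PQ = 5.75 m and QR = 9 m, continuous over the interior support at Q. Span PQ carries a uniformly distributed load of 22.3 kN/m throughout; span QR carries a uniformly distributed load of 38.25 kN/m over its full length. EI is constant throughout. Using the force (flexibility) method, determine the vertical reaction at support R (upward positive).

R_R = 141.9 kN

Insert a hinge at Q; M_Q is the redundant, and each span becomes simply supported.
Discontinuity in slope at Q on the released structure — sum the simple-span end rotations:
  span PQ: UDL 22.3: wL³/(24EI) = 176.6/EI
  span QR: UDL 38.25: wL³/(24EI) = 1162/EI
  relative rotation θ_0 = (176.6 + 1162)/EI = 1338/EI
A unit hogging moment at Q produces rotation L₁/(3EI) + L₂/(3EI) = 4.917/EI.
Slope continuity at Q: θ_0 = M_Q·4.917/EI, so M_Q = 1338/4.917 = 272.2 kN·m (hogging).
Span QR, ΣM about R: R_Q^{QR}·9 = 1549 + 272.2, so R_Q^{QR} = 202.4 kN and R_R = 344.2 − 202.4 = 141.9 kN.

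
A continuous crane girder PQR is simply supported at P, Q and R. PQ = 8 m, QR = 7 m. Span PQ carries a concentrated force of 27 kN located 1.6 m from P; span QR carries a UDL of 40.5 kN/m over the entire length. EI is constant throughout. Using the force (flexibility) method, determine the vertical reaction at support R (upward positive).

R_R = 123.6 kN

Insert a hinge at Q; M_Q is the redundant, and each span becomes simply supported.
Rotations at Q on the released spans (each span's end-slope, ×1/EI):
  span PQ: point load 27 at a = 1.6: Pab(L + a)/(6LEI) = 55.3/EI
  span QR: UDL 40.5: wL³/(24EI) = 578.8/EI
  relative rotation θ_0 = (55.3 + 578.8)/EI = 634.1/EI
A unit hogging moment at Q produces rotation L₁/(3EI) + L₂/(3EI) = 5/EI.
Slope continuity at Q: θ_0 = M_Q·5/EI, so M_Q = 634.1/5 = 126.8 kN·m (hogging).
Span QR, ΣM about R: R_Q^{QR}·7 = 992.2 + 126.8, so R_Q^{QR} = 159.9 kN and R_R = 283.5 − 159.9 = 123.6 kN.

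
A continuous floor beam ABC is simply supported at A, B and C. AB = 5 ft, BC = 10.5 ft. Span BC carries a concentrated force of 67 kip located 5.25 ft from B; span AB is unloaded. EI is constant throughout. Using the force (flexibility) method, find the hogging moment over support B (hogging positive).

Take M_B as the redundant. Released structure: two simple spans AB and BC with a hinge at B.
End slopes at the hinge B, treating each span as simply supported:
  span BC: point load 67 at a = 5.25: Pab(L + b)/(6LEI) = 461.7/EI
  relative rotation θ_0 = (0 + 461.7)/EI = 461.7/EI
A unit hogging moment at B produces rotation L₁/(3EI) + L₂/(3EI) = 5.167/EI.
Slope continuity at B: θ_0 = M_B·5.167/EI, so M_B = 461.7/5.167 = 89.36 kip·ft (hogging).

M_B = 89.36 kip·ft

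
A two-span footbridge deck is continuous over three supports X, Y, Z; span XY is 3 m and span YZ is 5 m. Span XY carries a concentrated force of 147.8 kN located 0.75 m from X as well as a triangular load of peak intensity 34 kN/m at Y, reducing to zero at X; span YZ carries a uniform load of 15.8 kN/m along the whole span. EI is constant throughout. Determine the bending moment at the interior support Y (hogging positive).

Insert a hinge at Y; M_Y is the redundant, and each span becomes simply supported.
Discontinuity in slope at Y on the released structure — sum the simple-span end rotations:
  span XY: point load 147.8 at a = 0.75: Pab(L + a)/(6LEI) = 51.96/EI
  span XY: triangular load, peak 34: w₀L³/(45EI) = 20.4/EI
  span YZ: UDL 15.8: wL³/(24EI) = 82.29/EI
  relative rotation θ_0 = (72.36 + 82.29)/EI = 154.7/EI
A unit hogging moment at Y produces rotation L₁/(3EI) + L₂/(3EI) = 2.667/EI.
Compatibility: M_Y·(L₁+L₂)/(3EI) = θ_0, giving M_Y = 57.99 kN·m (hogging).

M_Y = 57.99 kN·m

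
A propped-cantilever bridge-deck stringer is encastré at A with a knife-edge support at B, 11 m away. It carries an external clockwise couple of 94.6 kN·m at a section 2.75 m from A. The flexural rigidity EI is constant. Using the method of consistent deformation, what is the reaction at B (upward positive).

R_B = 5.644 kN

Take the reaction at B as the redundant and release it; the primary structure is a cantilever fixed at A.
Deflection at B on the released cantilever, summing each load's contribution:
  clockwise couple 94.6 at a = 2.75: M₀a(2L − a)/(2EI) = 2504/EI
Flexibility coefficient — unit upward force at B: δ_{BB} = L³/(3EI) = 443.7/EI.
Compatibility at B: δ_0 − R_B·δ_{BB} = 0, so R_B = 2504/443.7 = 5.644 kN.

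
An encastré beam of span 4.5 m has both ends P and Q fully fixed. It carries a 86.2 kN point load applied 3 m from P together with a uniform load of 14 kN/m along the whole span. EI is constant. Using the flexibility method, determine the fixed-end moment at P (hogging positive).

Release both end moments; the primary structure is a simply-supported span PQ with redundants M_P and M_Q.
End rotations of the released simple span under the applied load (×1/EI):
  at P: point load 86.2 at a = 3: Pab(L + b)/(6LEI) = 86.2/EI
  at Q: point load 86.2 at a = 3: Pab(L + a)/(6LEI) = 107.8/EI
  at P: UDL 14: wL³/(24EI) = 53.16/EI
  at Q: UDL 14: wL³/(24EI) = 53.16/EI
  θ_P0 = 139.4/EI,  θ_Q0 = 160.9/EI
Flexibility coefficients: a unit moment at one end gives L/(3EI) there and L/(6EI) at the far end, so f₁₁ = f₂₂ = 1.5/EI and f₁₂ = f₂₁ = 0.75/EI.
Compatibility — zero rotation at each built-in end:
  1.5 M_P + 0.75 M_Q = 139.4
  0.75 M_P + 1.5 M_Q = 160.9
Solving the pair gives M_P = 52.36 kN·m and M_Q = 81.09 kN·m (hogging).

M_P = 52.36 kN·m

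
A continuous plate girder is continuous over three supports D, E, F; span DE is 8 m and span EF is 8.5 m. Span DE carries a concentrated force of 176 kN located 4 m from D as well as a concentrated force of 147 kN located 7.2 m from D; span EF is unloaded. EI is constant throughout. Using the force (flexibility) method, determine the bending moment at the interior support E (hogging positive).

Release continuity at E by inserting a hinge; the redundant is the internal moment M_E. The primary structure is two simply-supported spans DE and EF.
Discontinuity in slope at E on the released structure — sum the simple-span end rotations:
  span DE: point load 176 at a = 4: Pab(L + a)/(6LEI) = 704/EI
  span DE: point load 147 at a = 7.2: Pab(L + a)/(6LEI) = 268.1/EI
  relative rotation θ_0 = (972.1 + 0)/EI = 972.1/EI
A unit hogging moment at E produces rotation L₁/(3EI) + L₂/(3EI) = 5.5/EI.
Compatibility: M_E·(L₁+L₂)/(3EI) = θ_0, giving M_E = 176.8 kN·m (hogging).

M_E = 176.8 kN·m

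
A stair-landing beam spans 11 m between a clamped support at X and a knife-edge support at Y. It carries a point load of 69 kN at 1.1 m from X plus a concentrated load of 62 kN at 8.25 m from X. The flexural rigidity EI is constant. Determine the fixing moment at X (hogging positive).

Remove the prop at Y; the released (primary) structure is a cantilever built in at X.
Downward deflection at the released point Y due to the loads:
  point load 69 at a = 1.1: Pa²(3L − a)/(6EI) = 443.9/EI
  point load 62 at a = 8.25: Pa²(3L − a)/(6EI) = 17407/EI
  δ_0 = 17851/EI
Tip deflection under a unit load at Y: L³/(3EI) = 443.7/EI.
The prop prevents deflection at Y: R_Y = δ_0/δ_{YY} = 17851/443.7 = 40.23 kN.
Moment equilibrium about X: M_X = Σ(load moments about X) − R_Y·L = 587.4 − 40.23×11 = 144.8 kN·m.

M_X = 144.8 kN·m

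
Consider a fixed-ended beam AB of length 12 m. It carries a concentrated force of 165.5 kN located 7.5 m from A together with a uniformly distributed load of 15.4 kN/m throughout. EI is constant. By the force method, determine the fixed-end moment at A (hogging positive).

M_A = 359.4 kN·m

Release both end moments; the primary structure is a simply-supported span AB with redundants M_A and M_B.
End rotations of the released simple span under the applied load (×1/EI):
  at A: point load 165.5 at a = 7.5: Pab(L + b)/(6LEI) = 1280/EI
  at B: point load 165.5 at a = 7.5: Pab(L + a)/(6LEI) = 1513/EI
  at A: UDL 15.4: wL³/(24EI) = 1109/EI
  at B: UDL 15.4: wL³/(24EI) = 1109/EI
  θ_A0 = 2389/EI,  θ_B0 = 2622/EI
Flexibility coefficients: a unit moment at one end gives L/(3EI) there and L/(6EI) at the far end, so f₁₁ = f₂₂ = 4/EI and f₁₂ = f₂₁ = 2/EI.
Compatibility — zero rotation at each built-in end:
  4 M_A + 2 M_B = 2389
  2 M_A + 4 M_B = 2622
Solving the pair gives M_A = 359.4 kN·m and M_B = 475.7 kN·m (hogging).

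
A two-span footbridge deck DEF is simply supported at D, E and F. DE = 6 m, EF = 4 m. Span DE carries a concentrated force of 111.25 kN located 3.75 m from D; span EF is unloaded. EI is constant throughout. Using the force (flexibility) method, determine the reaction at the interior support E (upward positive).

Release continuity at E by inserting a hinge; the redundant is the internal moment M_E. The primary structure is two simply-supported spans DE and EF.
Discontinuity in slope at E on the released structure — sum the simple-span end rotations:
  span DE: point load 111.25 at a = 3.75: Pab(L + a)/(6LEI) = 254.2/EI
  relative rotation θ_0 = (254.2 + 0)/EI = 254.2/EI
A unit hogging moment at E produces rotation L₁/(3EI) + L₂/(3EI) = 3.333/EI.
Slope continuity at E: θ_0 = M_E·3.333/EI, so M_E = 254.2/3.333 = 76.27 kN·m (hogging).
Span DE, ΣM about D with M_E applied at E: R_E^{DE}·6 = 417.2 + 76.27, so R_E^{DE} = 82.24 kN and R_D = 111.2 − 82.24 = 29.01 kN.
Span EF, ΣM about F: R_E^{EF}·4 = 0 + 76.27, so R_E^{EF} = 19.07 kN and R_F = 0 − 19.07 = -19.07 kN.
R_E = 82.24 + 19.07 = 101.3 kN.

R_E = 101.3 kN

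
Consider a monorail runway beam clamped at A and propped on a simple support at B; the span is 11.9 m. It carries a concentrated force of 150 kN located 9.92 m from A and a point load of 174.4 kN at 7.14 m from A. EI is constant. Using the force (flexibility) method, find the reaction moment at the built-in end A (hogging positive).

M_A = 493 kN·m

Remove the prop at B; the released (primary) structure is a cantilever built in at A.
Downward deflection at the released point B due to the loads:
  point load 150 at a = 9.92: Pa²(3L − a)/(6EI) = 63423/EI
  point load 174.4 at a = 7.14: Pa²(3L − a)/(6EI) = 42320/EI
  δ_0 = 105743/EI
Tip deflection under a unit load at B: L³/(3EI) = 561.7/EI.
Compatibility at B: δ_0 − R_B·δ_{BB} = 0, so R_B = 105743/561.7 = 188.2 kN.
Moment equilibrium about A: M_A = Σ(load moments about A) − R_B·L = 2733 − 188.2×11.9 = 493 kN·m.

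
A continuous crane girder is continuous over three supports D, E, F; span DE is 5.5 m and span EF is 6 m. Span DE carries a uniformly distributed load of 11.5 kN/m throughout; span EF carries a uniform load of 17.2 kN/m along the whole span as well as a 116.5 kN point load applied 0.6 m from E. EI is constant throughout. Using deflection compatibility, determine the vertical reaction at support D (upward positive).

R_D = 14.83 kN

Release continuity at E by inserting a hinge; the redundant is the internal moment M_E. The primary structure is two simply-supported spans DE and EF.
Rotations at E on the released spans (each span's end-slope, ×1/EI):
  span DE: UDL 11.5: wL³/(24EI) = 79.72/EI
  span EF: UDL 17.2: wL³/(24EI) = 154.8/EI
  span EF: point load 116.5 at a = 0.6: Pab(L + b)/(6LEI) = 119.5/EI
  relative rotation θ_0 = (79.72 + 274.3)/EI = 354.1/EI
A unit hogging moment at E produces rotation L₁/(3EI) + L₂/(3EI) = 3.833/EI.
Slope continuity at E: θ_0 = M_E·3.833/EI, so M_E = 354.1/3.833 = 92.36 kN·m (hogging).
Span DE, ΣM about D with M_E applied at E: R_E^{DE}·5.5 = 173.9 + 92.36, so R_E^{DE} = 48.42 kN and R_D = 63.25 − 48.42 = 14.83 kN.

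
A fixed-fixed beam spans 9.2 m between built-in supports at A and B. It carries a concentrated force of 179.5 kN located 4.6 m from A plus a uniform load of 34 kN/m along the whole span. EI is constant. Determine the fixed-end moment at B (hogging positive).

Take the two fixed-end moments M_A, M_B as redundants; the released structure is the simple span AB.
End rotations of the released simple span under the applied load (×1/EI):
  at A: point load 179.5 at a = 4.6: Pab(L + b)/(6LEI) = 949.6/EI
  at B: point load 179.5 at a = 4.6: Pab(L + a)/(6LEI) = 949.6/EI
  at A: UDL 34: wL³/(24EI) = 1103/EI
  at B: UDL 34: wL³/(24EI) = 1103/EI
  θ_A0 = 2053/EI,  θ_B0 = 2053/EI
Flexibility coefficients: a unit moment at one end gives L/(3EI) there and L/(6EI) at the far end, so f₁₁ = f₂₂ = 3.067/EI and f₁₂ = f₂₁ = 1.533/EI.
Compatibility — zero rotation at each built-in end:
  3.067 M_A + 1.533 M_B = 2053
  1.533 M_A + 3.067 M_B = 2053
Solving the pair gives M_A = 446.2 kN·m and M_B = 446.2 kN·m (hogging).

M_B = 446.2 kN·m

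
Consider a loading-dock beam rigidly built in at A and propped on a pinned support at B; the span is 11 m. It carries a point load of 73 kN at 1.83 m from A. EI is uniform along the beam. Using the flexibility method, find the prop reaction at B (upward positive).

R_B = 2.863 kN

Take the reaction at B as the redundant and release it; the primary structure is a cantilever fixed at A.
Deflection at B on the released cantilever, summing each load's contribution:
  point load 73 at a = 1.83: Pa²(3L − a)/(6EI) = 1270/EI
Tip deflection under a unit load at B: L³/(3EI) = 443.7/EI.
Compatibility at B: δ_0 − R_B·δ_{BB} = 0, so R_B = 1270/443.7 = 2.863 kN.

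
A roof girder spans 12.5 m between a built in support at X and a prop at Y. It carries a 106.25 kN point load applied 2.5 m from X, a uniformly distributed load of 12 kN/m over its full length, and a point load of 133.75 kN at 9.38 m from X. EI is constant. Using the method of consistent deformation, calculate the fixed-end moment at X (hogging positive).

Take the reaction at Y as the redundant and release it; the primary structure is a cantilever fixed at X.
Primary-structure tip deflection at Y by superposition:
  point load 106.25 at a = 2.5: Pa²(3L − a)/(6EI) = 3874/EI
  UDL 12: wL⁴/(8EI) = 36621/EI
  point load 133.75 at a = 9.38: Pa²(3L − a)/(6EI) = 55152/EI
  δ_0 = 95647/EI
Tip deflection under a unit load at Y: L³/(3EI) = 651/EI.
Compatibility at Y: δ_0 − R_Y·δ_{YY} = 0, so R_Y = 95647/651 = 146.9 kN.
Moment equilibrium about X: M_X = Σ(load moments about X) − R_Y·L = 2458 − 146.9×12.5 = 621.3 kN·m.

M_X = 621.3 kN·m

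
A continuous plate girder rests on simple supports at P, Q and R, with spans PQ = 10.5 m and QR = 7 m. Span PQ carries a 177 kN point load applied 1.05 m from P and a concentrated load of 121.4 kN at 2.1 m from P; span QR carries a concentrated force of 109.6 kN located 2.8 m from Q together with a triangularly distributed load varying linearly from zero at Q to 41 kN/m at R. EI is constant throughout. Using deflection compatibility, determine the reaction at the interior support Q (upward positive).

Insert a hinge at Q; M_Q is the redundant, and each span becomes simply supported.
Rotations at Q on the released spans (each span's end-slope, ×1/EI):
  span PQ: point load 177 at a = 1.05: Pab(L + a)/(6LEI) = 322/EI
  span PQ: point load 121.4 at a = 2.1: Pab(L + a)/(6LEI) = 428.3/EI
  span QR: point load 109.6 at a = 2.8: Pab(L + b)/(6LEI) = 343.7/EI
  span QR: triangular load, peak 41: 7w₀L³/(360EI) = 273.4/EI
  relative rotation θ_0 = (750.3 + 617.2)/EI = 1367/EI
A unit hogging moment at Q produces rotation L₁/(3EI) + L₂/(3EI) = 5.833/EI.
Compatibility: M_Q·(L₁+L₂)/(3EI) = θ_0, giving M_Q = 234.4 kN·m (hogging).
Span PQ, ΣM about P with M_Q applied at Q: R_Q^{PQ}·10.5 = 440.8 + 234.4, so R_Q^{PQ} = 64.31 kN and R_P = 298.4 − 64.31 = 234.1 kN.
Span QR, ΣM about R: R_Q^{QR}·7 = 795.2 + 234.4, so R_Q^{QR} = 147.1 kN and R_R = 253.1 − 147.1 = 106 kN.
R_Q = 64.31 + 147.1 = 211.4 kN.

R_Q = 211.4 kN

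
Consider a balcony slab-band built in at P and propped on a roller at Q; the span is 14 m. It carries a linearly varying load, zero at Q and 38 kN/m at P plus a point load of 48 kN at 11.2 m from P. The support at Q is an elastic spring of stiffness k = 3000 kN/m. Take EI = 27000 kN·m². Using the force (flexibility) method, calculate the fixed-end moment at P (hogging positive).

M_P = 572.9 kN·m

Choose R_Q as the redundant. The primary structure is the cantilever fixed at P.
Deflection at Q on the released cantilever, summing each load's contribution:
  triangular load, peak 38 at the fixed end: w₀L⁴/(30EI) = 48660/EI
  point load 48 at a = 11.2: Pa²(3L − a)/(6EI) = 30908/EI
  δ_0 = 79569/EI
Flexibility coefficient — unit upward force at Q: δ_{QQ} = L³/(3EI) = 914.7/EI.
With EI = 27000 kN·m²: δ_0 = 2.947 m and δ_{QQ} = 0.033877 m/kN.
Compatibility — the spring shortens by R_Q/k under the reaction it provides: δ_0 − R_Q·δ_{QQ} = R_Q/k. With 1/k = 0.000333 m/kN, R_Q = δ_0 / (δ_{QQ} + 1/k) = 2.947 / (0.033877 + 0.000333) = 86.14 kN.
Moment equilibrium about P: M_P = Σ(load moments about P) − R_Q·L = 1779 − 86.14×14 = 572.9 kN·m.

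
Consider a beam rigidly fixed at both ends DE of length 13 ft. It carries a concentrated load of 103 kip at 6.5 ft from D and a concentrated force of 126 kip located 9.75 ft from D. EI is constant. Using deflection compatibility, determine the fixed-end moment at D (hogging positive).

M_D = 244.2 kip·ft

Release both end moments; the primary structure is a simply-supported span DE with redundants M_D and M_E.
End rotations of the released simple span under the applied load (×1/EI):
  at D: point load 103 at a = 6.5: Pab(L + b)/(6LEI) = 1088/EI
  at E: point load 103 at a = 6.5: Pab(L + a)/(6LEI) = 1088/EI
  at D: point load 126 at a = 9.75: Pab(L + b)/(6LEI) = 831.8/EI
  at E: point load 126 at a = 9.75: Pab(L + a)/(6LEI) = 1165/EI
  θ_D0 = 1920/EI,  θ_E0 = 2252/EI
Flexibility coefficients: a unit moment at one end gives L/(3EI) there and L/(6EI) at the far end, so f₁₁ = f₂₂ = 4.333/EI and f₁₂ = f₂₁ = 2.167/EI.
Compatibility — zero rotation at each built-in end:
  4.333 M_D + 2.167 M_E = 1920
  2.167 M_D + 4.333 M_E = 2252
Solving the pair gives M_D = 244.2 kip·ft and M_E = 397.7 kip·ft (hogging).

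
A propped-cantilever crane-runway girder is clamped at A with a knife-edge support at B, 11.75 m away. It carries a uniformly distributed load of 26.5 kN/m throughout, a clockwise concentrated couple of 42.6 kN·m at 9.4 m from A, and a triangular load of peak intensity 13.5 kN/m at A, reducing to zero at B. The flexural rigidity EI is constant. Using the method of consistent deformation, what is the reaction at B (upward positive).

R_B = 137.8 kN

Take the reaction at B as the redundant and release it; the primary structure is a cantilever fixed at A.
Downward deflection at the released point B due to the loads:
  UDL 26.5: wL⁴/(8EI) = 63140/EI
  clockwise couple 42.6 at a = 9.4: M₀a(2L − a)/(2EI) = 2823/EI
  triangular load, peak 13.5 at the fixed end: w₀L⁴/(30EI) = 8578/EI
  δ_0 = 74541/EI
Tip deflection under a unit load at B: L³/(3EI) = 540.7/EI.
The prop prevents deflection at B: R_B = δ_0/δ_{BB} = 74541/540.7 = 137.8 kN.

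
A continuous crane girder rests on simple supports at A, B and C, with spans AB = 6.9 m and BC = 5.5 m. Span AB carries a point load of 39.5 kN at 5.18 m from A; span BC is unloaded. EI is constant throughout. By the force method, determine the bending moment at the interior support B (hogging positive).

M_B = 24.84 kN·m

Take M_B as the redundant. Released structure: two simple spans AB and BC with a hinge at B.
Discontinuity in slope at B on the released structure — sum the simple-span end rotations:
  span AB: point load 39.5 at a = 5.18: Pab(L + a)/(6LEI) = 102.7/EI
  relative rotation θ_0 = (102.7 + 0)/EI = 102.7/EI
A unit hogging moment at B produces rotation L₁/(3EI) + L₂/(3EI) = 4.133/EI.
Compatibility: M_B·(L₁+L₂)/(3EI) = θ_0, giving M_B = 24.84 kN·m (hogging).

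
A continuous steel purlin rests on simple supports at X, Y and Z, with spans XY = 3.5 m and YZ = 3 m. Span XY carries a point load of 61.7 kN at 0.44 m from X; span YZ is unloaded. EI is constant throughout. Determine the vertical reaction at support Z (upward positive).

Release continuity at Y by inserting a hinge; the redundant is the internal moment M_Y. The primary structure is two simply-supported spans XY and YZ.
End slopes at the hinge Y, treating each span as simply supported:
  span XY: point load 61.7 at a = 0.44: Pab(L + a)/(6LEI) = 15.59/EI
  relative rotation θ_0 = (15.59 + 0)/EI = 15.59/EI
A unit hogging moment at Y produces rotation L₁/(3EI) + L₂/(3EI) = 2.167/EI.
Compatibility: M_Y·(L₁+L₂)/(3EI) = θ_0, giving M_Y = 7.194 kN·m (hogging).
Span YZ, ΣM about Z: R_Y^{YZ}·3 = 0 + 7.194, so R_Y^{YZ} = 2.398 kN and R_Z = 0 − 2.398 = -2.398 kN.

R_Z = -2.398 kN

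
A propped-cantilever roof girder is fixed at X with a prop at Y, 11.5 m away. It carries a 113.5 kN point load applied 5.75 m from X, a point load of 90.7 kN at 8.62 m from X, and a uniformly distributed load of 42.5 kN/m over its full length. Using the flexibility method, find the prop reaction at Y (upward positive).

Take the reaction at Y as the redundant and release it; the primary structure is a cantilever fixed at X.
Downward deflection at the released point Y due to the loads:
  point load 113.5 at a = 5.75: Pa²(3L − a)/(6EI) = 17981/EI
  point load 90.7 at a = 8.62: Pa²(3L − a)/(6EI) = 29069/EI
  UDL 42.5: wL⁴/(8EI) = 92916/EI
  δ_0 = 139966/EI
Tip deflection under a unit load at Y: L³/(3EI) = 507/EI.
Compatibility at Y: δ_0 − R_Y·δ_{YY} = 0, so R_Y = 139966/507 = 276.1 kN.

R_Y = 276.1 kN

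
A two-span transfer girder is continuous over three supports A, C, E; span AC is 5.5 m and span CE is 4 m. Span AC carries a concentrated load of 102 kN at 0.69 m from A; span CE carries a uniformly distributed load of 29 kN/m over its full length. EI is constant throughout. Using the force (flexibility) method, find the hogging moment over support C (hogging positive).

M_C = 44.47 kN·m

Release continuity at C by inserting a hinge; the redundant is the internal moment M_C. The primary structure is two simply-supported spans AC and CE.
End slopes at the hinge C, treating each span as simply supported:
  span AC: point load 102 at a = 0.69: Pab(L + a)/(6LEI) = 63.5/EI
  span CE: UDL 29: wL³/(24EI) = 77.33/EI
  relative rotation θ_0 = (63.5 + 77.33)/EI = 140.8/EI
A unit hogging moment at C produces rotation L₁/(3EI) + L₂/(3EI) = 3.167/EI.
Compatibility: M_C·(L₁+L₂)/(3EI) = θ_0, giving M_C = 44.47 kN·m (hogging).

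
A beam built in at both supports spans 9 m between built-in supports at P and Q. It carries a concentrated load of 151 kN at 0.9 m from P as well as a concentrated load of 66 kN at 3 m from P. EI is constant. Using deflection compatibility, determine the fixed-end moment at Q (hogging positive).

M_Q = 56.23 kN·m

Take the two fixed-end moments M_P, M_Q as redundants; the released structure is the simple span PQ.
Simple-span end rotations at P and Q under the given loads:
  at P: point load 151 at a = 0.9: Pab(L + b)/(6LEI) = 348.6/EI
  at Q: point load 151 at a = 0.9: Pab(L + a)/(6LEI) = 201.8/EI
  at P: point load 66 at a = 3: Pab(L + b)/(6LEI) = 330/EI
  at Q: point load 66 at a = 3: Pab(L + a)/(6LEI) = 264/EI
  θ_P0 = 678.6/EI,  θ_Q0 = 465.8/EI
Flexibility coefficients: a unit moment at one end gives L/(3EI) there and L/(6EI) at the far end, so f₁₁ = f₂₂ = 3/EI and f₁₂ = f₂₁ = 1.5/EI.
Compatibility — zero rotation at each built-in end:
  3 M_P + 1.5 M_Q = 678.6
  1.5 M_P + 3 M_Q = 465.8
Solving the pair gives M_P = 198.1 kN·m and M_Q = 56.23 kN·m (hogging).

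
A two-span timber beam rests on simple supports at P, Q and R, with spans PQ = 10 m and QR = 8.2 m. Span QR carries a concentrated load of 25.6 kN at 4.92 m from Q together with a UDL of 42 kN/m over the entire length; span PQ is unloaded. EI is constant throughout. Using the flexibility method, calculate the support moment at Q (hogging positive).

Take M_Q as the redundant. Released structure: two simple spans PQ and QR with a hinge at Q.
Discontinuity in slope at Q on the released structure — sum the simple-span end rotations:
  span QR: point load 25.6 at a = 4.92: Pab(L + b)/(6LEI) = 96.4/EI
  span QR: UDL 42: wL³/(24EI) = 964.9/EI
  relative rotation θ_0 = (0 + 1061)/EI = 1061/EI
A unit hogging moment at Q produces rotation L₁/(3EI) + L₂/(3EI) = 6.067/EI.
Compatibility: M_Q·(L₁+L₂)/(3EI) = θ_0, giving M_Q = 174.9 kN·m (hogging).

M_Q = 174.9 kN·m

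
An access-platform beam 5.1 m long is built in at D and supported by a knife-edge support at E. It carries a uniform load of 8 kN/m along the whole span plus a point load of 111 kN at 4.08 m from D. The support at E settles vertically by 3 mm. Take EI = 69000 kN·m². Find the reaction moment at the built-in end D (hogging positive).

M_D = 104.2 kN·m

Release the roller at E. Primary structure: cantilever fixed at D.
Deflection at E on the released cantilever, summing each load's contribution:
  UDL 8: wL⁴/(8EI) = 676.5/EI
  point load 111 at a = 4.08: Pa²(3L − a)/(6EI) = 3455/EI
  δ_0 = 4132/EI
Flexibility coefficient — unit upward force at E: δ_{EE} = L³/(3EI) = 44.22/EI.
With EI = 69000 kN·m²: δ_0 = 0.059881 m and δ_{EE} = 0.000641 m/kN.
Compatibility — the beam at E must follow the support down by 0.003 m: δ_0 − R_E·δ_{EE} = 0.003, so R_E = (0.059881 − 0.003)/0.000641 = 88.76 kN.
Moment equilibrium about D: M_D = Σ(load moments about D) − R_E·L = 556.9 − 88.76×5.1 = 104.2 kN·m.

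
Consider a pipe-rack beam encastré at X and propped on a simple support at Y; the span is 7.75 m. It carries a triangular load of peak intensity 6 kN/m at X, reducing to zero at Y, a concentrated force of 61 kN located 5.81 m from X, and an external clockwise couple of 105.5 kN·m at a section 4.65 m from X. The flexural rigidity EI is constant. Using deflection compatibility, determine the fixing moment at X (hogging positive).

M_X = 52.06 kN·m

Release the roller at Y. Primary structure: cantilever fixed at X.
Free-end deflection of the primary structure under the applied loading (downward +):
  triangular load, peak 6 at the fixed end: w₀L⁴/(30EI) = 721.5/EI
  point load 61 at a = 5.81: Pa²(3L − a)/(6EI) = 5985/EI
  clockwise couple 105.5 at a = 4.65: M₀a(2L − a)/(2EI) = 2661/EI
  δ_0 = 9368/EI
Flexibility coefficient — unit upward force at Y: δ_{YY} = L³/(3EI) = 155.2/EI.
The prop prevents deflection at Y: R_Y = δ_0/δ_{YY} = 9368/155.2 = 60.38 kN.
Moment equilibrium about X: M_X = Σ(load moments about X) − R_Y·L = 520 − 60.38×7.75 = 52.06 kN·m.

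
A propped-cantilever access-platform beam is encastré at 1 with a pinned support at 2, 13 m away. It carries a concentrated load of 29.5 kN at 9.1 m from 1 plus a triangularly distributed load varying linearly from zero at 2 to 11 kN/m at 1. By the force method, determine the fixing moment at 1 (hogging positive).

M_1 = 176.3 kN·m

Remove the prop at 2; the released (primary) structure is a cantilever built in at 1.
Primary-structure tip deflection at 2 by superposition:
  point load 29.5 at a = 9.1: Pa²(3L − a)/(6EI) = 12174/EI
  triangular load, peak 11 at the fixed end: w₀L⁴/(30EI) = 10472/EI
  δ_0 = 22646/EI
Flexibility coefficient — unit upward force at 2: δ_{22} = L³/(3EI) = 732.3/EI.
The prop prevents deflection at 2: R_2 = δ_0/δ_{22} = 22646/732.3 = 30.92 kN.
Moment equilibrium about 1: M_1 = Σ(load moments about 1) − R_2·L = 578.3 − 30.92×13 = 176.3 kN·m.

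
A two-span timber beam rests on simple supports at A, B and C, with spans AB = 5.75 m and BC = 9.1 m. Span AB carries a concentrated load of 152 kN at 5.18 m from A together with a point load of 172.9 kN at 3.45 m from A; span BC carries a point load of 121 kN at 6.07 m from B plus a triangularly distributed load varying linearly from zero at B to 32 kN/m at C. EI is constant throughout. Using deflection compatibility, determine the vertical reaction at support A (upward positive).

Take M_B as the redundant. Released structure: two simple spans AB and BC with a hinge at B.
End slopes at the hinge B, treating each span as simply supported:
  span AB: point load 152 at a = 5.18: Pab(L + a)/(6LEI) = 142.2/EI
  span AB: point load 172.9 at a = 3.45: Pab(L + a)/(6LEI) = 365.9/EI
  span BC: point load 121 at a = 6.07: Pab(L + b)/(6LEI) = 494.4/EI
  span BC: triangular load, peak 32: 7w₀L³/(360EI) = 468.9/EI
  relative rotation θ_0 = (508 + 963.3)/EI = 1471/EI
A unit hogging moment at B produces rotation L₁/(3EI) + L₂/(3EI) = 4.95/EI.
Compatibility: M_B·(L₁+L₂)/(3EI) = θ_0, giving M_B = 297.2 kN·m (hogging).
Span AB, ΣM about A with M_B applied at B: R_B^{AB}·5.75 = 1384 + 297.2, so R_B^{AB} = 292.4 kN and R_A = 324.9 − 292.4 = 32.53 kN.

R_A = 32.53 kN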